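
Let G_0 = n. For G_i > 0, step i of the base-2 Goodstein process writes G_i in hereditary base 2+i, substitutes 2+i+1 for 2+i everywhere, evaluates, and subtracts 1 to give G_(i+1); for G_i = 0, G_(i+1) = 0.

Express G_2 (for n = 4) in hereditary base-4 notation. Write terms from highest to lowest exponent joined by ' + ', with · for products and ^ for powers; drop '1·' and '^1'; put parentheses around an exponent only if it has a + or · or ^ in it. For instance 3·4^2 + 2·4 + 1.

2·4^2 + 2·4 + 1

step 0: 4 = 2^2; sub 3 for 2: 3^3; = 27; G_1 = 27−1 = 26
step 1: 26 = 2·3^2 + 2·3 + 2; sub 4 for 3: 2·4^2 + 2·4 + 2; = 42; G_2 = 42−1 = 41
step 2: 41 = 2·4^2 + 2·4 + 1; sub 5 for 4: 2·5^2 + 2·5 + 1; = 61; G_3 = 61−1 = 60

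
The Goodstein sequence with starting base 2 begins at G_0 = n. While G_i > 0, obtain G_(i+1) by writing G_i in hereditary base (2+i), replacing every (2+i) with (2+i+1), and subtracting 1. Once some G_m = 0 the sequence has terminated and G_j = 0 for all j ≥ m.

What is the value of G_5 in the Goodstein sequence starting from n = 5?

(0) 5|_2 = 2^2 + 1 ↦ 3^3 + 1|_3 = 28 ⇒ 27
(1) 27|_3 = 3^3 ↦ 4^4|_4 = 256 ⇒ 255
(2) 255|_4 = 3·4^3 + 3·4^2 + 3·4 + 3 ↦ 3·5^3 + 3·5^2 + 3·5 + 3|_5 = 468 ⇒ 467
(3) 467|_5 = 3·5^3 + 3·5^2 + 3·5 + 2 ↦ 3·6^3 + 3·6^2 + 3·6 + 2|_6 = 776 ⇒ 775
(4) 775|_6 = 3·6^3 + 3·6^2 + 3·6 + 1 ↦ 3·7^3 + 3·7^2 + 3·7 + 1|_7 = 1198 ⇒ 1197

1197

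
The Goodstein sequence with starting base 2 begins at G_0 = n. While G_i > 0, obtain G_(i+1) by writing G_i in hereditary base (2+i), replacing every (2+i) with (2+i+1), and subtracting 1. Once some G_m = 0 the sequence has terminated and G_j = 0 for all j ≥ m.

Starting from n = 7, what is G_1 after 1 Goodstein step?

step 0: 7 = 2^2 + 2 + 1; sub 3 for 2: 3^3 + 3 + 1; = 31; G_1 = 31−1 = 30
step 1: 30 = 3^3 + 3; sub 4 for 3: 4^4 + 4; = 260; G_2 = 260−1 = 259

30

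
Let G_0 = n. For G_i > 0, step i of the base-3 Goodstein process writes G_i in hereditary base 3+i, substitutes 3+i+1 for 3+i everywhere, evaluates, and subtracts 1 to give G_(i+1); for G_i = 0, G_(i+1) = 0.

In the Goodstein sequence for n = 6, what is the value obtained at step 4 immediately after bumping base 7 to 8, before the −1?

[0] 6 ≡ 2·3 (base 3). Lift 4: 8. −1: 7.
[1] 7 ≡ 4 + 3 (base 4). Lift 5: 8. −1: 7.
[2] 7 ≡ 5 + 2 (base 5). Lift 6: 8. −1: 7.
[3] 7 ≡ 6 + 1 (base 6). Lift 7: 8. −1: 7.
[4] 7 ≡ 7 (base 7). Lift 8: 8. −1: 7.

8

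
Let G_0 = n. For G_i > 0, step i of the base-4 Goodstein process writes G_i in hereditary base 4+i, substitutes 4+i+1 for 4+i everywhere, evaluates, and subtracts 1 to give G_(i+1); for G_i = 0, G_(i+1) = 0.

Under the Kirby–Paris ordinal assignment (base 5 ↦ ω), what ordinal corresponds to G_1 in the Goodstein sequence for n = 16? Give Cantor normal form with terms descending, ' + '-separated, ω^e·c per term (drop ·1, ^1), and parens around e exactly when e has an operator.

ω·4 + 4

base 4: 16 = 4^2; at 5: 5^2 = 25; next = 24
base 5: 24 = 4·5 + 4; at 6: 4·6 + 4 = 28; next = 27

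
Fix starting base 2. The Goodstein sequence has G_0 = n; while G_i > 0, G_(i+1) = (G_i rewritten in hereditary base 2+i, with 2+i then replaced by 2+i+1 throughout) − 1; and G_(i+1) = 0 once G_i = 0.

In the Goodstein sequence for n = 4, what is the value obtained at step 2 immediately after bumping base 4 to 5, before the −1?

61

i=0: 4 = 2^2 (b=2); 2→3: 3^3 = 27; 27−1 = 26
i=1: 26 = 2·3^2 + 2·3 + 2 (b=3); 3→4: 2·4^2 + 2·4 + 2 = 42; 42−1 = 41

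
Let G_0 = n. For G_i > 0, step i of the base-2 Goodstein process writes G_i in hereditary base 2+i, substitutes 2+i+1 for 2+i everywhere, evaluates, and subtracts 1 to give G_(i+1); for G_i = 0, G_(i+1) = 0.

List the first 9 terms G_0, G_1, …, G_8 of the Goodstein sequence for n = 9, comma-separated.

9, 81, 1023, 9842, 140743, 2471826, 50333399, 1162263921, 30000003325

i=0: 9 = 2^(2 + 1) + 1 (b=2); 2→3: 3^(3 + 1) + 1 = 82; 82−1 = 81
i=1: 81 = 3^(3 + 1) (b=3); 3→4: 4^(4 + 1) = 1024; 1024−1 = 1023
i=2: 1023 = 3·4^4 + 3·4^3 + 3·4^2 + 3·4 + 3 (b=4); 4→5: 3·5^5 + 3·5^3 + 3·5^2 + 3·5 + 3 = 9843; 9843−1 = 9842
i=3: 9842 = 3·5^5 + 3·5^3 + 3·5^2 + 3·5 + 2 (b=5); 5→6: 3·6^6 + 3·6^3 + 3·6^2 + 3·6 + 2 = 140744; 140744−1 = 140743
i=4: 140743 = 3·6^6 + 3·6^3 + 3·6^2 + 3·6 + 1 (b=6); 6→7: 3·7^7 + 3·7^3 + 3·7^2 + 3·7 + 1 = 2471827; 2471827−1 = 2471826
i=5: 2471826 = 3·7^7 + 3·7^3 + 3·7^2 + 3·7 (b=7); 7→8: 3·8^8 + 3·8^3 + 3·8^2 + 3·8 = 50333400; 50333400−1 = 50333399
i=6: 50333399 = 3·8^8 + 3·8^3 + 3·8^2 + 2·8 + 7 (b=8); 8→9: 3·9^9 + 3·9^3 + 3·9^2 + 2·9 + 7 = 1162263922; 1162263922−1 = 1162263921
i=7: 1162263921 = 3·9^9 + 3·9^3 + 3·9^2 + 2·9 + 6 (b=9); 9→10: 3·10^10 + 3·10^3 + 3·10^2 + 2·10 + 6 = 30000003326; 30000003326−1 = 30000003325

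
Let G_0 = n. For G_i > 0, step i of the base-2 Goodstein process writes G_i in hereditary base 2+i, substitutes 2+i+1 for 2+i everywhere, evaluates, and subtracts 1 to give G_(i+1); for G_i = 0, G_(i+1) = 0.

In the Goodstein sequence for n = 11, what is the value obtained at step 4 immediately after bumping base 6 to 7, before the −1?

5764802

i=0: 11 = 2^(2 + 1) + 2 + 1 (b=2); 2→3: 3^(3 + 1) + 3 + 1 = 85; 85−1 = 84
i=1: 84 = 3^(3 + 1) + 3 (b=3); 3→4: 4^(4 + 1) + 4 = 1028; 1028−1 = 1027
i=2: 1027 = 4^(4 + 1) + 3 (b=4); 4→5: 5^(5 + 1) + 3 = 15628; 15628−1 = 15627
i=3: 15627 = 5^(5 + 1) + 2 (b=5); 5→6: 6^(6 + 1) + 2 = 279938; 279938−1 = 279937
i=4: 279937 = 6^(6 + 1) + 1 (b=6); 6→7: 7^(7 + 1) + 1 = 5764802; 5764802−1 = 5764801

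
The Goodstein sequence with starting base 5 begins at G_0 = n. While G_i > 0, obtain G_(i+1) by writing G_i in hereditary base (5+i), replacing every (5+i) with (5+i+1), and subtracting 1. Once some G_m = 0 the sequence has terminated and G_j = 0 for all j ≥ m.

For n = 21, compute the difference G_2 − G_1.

i=0: 21 = 4·5 + 1 (b=5); 5→6: 4·6 + 1 = 25; 25−1 = 24
i=1: 24 = 4·6 (b=6); 6→7: 4·7 = 28; 28−1 = 27

3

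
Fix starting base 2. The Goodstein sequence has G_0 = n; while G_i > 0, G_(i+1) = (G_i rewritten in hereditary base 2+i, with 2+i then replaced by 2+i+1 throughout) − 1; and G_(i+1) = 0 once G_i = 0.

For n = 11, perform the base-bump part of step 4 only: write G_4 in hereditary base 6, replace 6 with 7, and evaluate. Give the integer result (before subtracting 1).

5764802

G_0=11  [base 2] 2^(2 + 1) + 2 + 1  →[2↦3]→  3^(3 + 1) + 3 + 1 = 85  −1 ⇒ G_1=84
G_1=84  [base 3] 3^(3 + 1) + 3  →[3↦4]→  4^(4 + 1) + 4 = 1028  −1 ⇒ G_2=1027
G_2=1027  [base 4] 4^(4 + 1) + 3  →[4↦5]→  5^(5 + 1) + 3 = 15628  −1 ⇒ G_3=15627
G_3=15627  [base 5] 5^(5 + 1) + 2  →[5↦6]→  6^(6 + 1) + 2 = 279938  −1 ⇒ G_4=279937
G_4=279937  [base 6] 6^(6 + 1) + 1  →[6↦7]→  7^(7 + 1) + 1 = 5764802  −1 ⇒ G_5=5764801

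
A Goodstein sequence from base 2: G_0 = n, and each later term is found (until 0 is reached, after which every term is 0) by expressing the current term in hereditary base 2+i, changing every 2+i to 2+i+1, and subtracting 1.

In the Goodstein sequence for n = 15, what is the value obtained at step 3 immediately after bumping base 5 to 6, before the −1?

(0) 15|_2 = 2^(2 + 1) + 2^2 + 2 + 1 ↦ 3^(3 + 1) + 3^3 + 3 + 1|_3 = 112 ⇒ 111
(1) 111|_3 = 3^(3 + 1) + 3^3 + 3 ↦ 4^(4 + 1) + 4^4 + 4|_4 = 1284 ⇒ 1283
(2) 1283|_4 = 4^(4 + 1) + 4^4 + 3 ↦ 5^(5 + 1) + 5^5 + 3|_5 = 18753 ⇒ 18752
(3) 18752|_5 = 5^(5 + 1) + 5^5 + 2 ↦ 6^(6 + 1) + 6^6 + 2|_6 = 326594 ⇒ 326593

326594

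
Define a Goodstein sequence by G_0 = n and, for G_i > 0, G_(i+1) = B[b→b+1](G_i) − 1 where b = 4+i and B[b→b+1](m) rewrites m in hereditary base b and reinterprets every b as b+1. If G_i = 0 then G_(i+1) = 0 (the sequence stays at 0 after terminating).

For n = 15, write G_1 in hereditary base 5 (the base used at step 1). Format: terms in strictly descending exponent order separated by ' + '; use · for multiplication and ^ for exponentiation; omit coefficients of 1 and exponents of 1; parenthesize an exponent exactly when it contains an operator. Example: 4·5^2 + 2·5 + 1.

3·5 + 2

i=0: 15 = 3·4 + 3 (b=4); 4→5: 3·5 + 3 = 18; 18−1 = 17
i=1: 17 = 3·5 + 2 (b=5); 5→6: 3·6 + 2 = 20; 20−1 = 19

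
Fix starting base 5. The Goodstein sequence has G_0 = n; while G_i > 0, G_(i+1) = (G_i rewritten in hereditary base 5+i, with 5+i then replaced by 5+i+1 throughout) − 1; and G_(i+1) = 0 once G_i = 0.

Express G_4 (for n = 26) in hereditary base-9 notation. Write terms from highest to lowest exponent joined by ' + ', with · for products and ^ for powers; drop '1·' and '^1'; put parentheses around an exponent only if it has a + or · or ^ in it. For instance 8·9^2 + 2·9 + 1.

26 —HB5→ 5^2 + 1 —bump→ 6^2 + 1 = 37 —(−1)→ 36
36 —HB6→ 6^2 —bump→ 7^2 = 49 —(−1)→ 48
48 —HB7→ 6·7 + 6 —bump→ 6·8 + 6 = 54 —(−1)→ 53
53 —HB8→ 6·8 + 5 —bump→ 6·9 + 5 = 59 —(−1)→ 58
58 —HB9→ 6·9 + 4 —bump→ 6·10 + 4 = 64 —(−1)→ 63

6·9 + 4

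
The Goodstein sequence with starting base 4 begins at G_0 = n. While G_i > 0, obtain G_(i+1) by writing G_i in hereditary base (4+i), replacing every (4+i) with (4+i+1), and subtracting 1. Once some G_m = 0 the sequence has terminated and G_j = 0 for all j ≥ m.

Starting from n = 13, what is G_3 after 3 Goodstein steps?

18

G_0=13  [base 4] 3·4 + 1  →[4↦5]→  3·5 + 1 = 16  −1 ⇒ G_1=15
G_1=15  [base 5] 3·5  →[5↦6]→  3·6 = 18  −1 ⇒ G_2=17
G_2=17  [base 6] 2·6 + 5  →[6↦7]→  2·7 + 5 = 19  −1 ⇒ G_3=18
G_3=18  [base 7] 2·7 + 4  →[7↦8]→  2·8 + 4 = 20  −1 ⇒ G_4=19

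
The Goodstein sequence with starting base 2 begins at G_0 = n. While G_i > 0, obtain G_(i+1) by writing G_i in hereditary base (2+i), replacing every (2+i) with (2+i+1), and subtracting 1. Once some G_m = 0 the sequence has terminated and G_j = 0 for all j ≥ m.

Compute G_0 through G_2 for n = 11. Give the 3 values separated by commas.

(0) 11|_2 = 2^(2 + 1) + 2 + 1 ↦ 3^(3 + 1) + 3 + 1|_3 = 85 ⇒ 84
(1) 84|_3 = 3^(3 + 1) + 3 ↦ 4^(4 + 1) + 4|_4 = 1028 ⇒ 1027

11, 84, 1027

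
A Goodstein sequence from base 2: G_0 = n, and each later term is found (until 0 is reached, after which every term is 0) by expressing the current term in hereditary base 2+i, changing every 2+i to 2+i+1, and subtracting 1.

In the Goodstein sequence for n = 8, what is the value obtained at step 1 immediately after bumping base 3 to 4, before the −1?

554

i=0: 8 = 2^(2 + 1) (b=2); 2→3: 3^(3 + 1) = 81; 81−1 = 80
i=1: 80 = 2·3^3 + 2·3^2 + 2·3 + 2 (b=3); 3→4: 2·4^4 + 2·4^2 + 2·4 + 2 = 554; 554−1 = 553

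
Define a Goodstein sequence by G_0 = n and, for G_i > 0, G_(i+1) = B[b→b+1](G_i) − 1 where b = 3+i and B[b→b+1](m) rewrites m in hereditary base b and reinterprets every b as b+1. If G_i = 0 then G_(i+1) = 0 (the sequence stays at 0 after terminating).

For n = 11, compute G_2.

G_0=11  [base 3] 3^2 + 2  →[3↦4]→  4^2 + 2 = 18  −1 ⇒ G_1=17
G_1=17  [base 4] 4^2 + 1  →[4↦5]→  5^2 + 1 = 26  −1 ⇒ G_2=25

25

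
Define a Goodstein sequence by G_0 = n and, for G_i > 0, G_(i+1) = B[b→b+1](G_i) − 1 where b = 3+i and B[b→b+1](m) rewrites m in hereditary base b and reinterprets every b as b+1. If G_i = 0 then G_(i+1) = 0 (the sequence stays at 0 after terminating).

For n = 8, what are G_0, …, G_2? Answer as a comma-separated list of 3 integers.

8, 9, 10

8 —HB3→ 2·3 + 2 —bump→ 2·4 + 2 = 10 —(−1)→ 9
9 —HB4→ 2·4 + 1 —bump→ 2·5 + 1 = 11 —(−1)→ 10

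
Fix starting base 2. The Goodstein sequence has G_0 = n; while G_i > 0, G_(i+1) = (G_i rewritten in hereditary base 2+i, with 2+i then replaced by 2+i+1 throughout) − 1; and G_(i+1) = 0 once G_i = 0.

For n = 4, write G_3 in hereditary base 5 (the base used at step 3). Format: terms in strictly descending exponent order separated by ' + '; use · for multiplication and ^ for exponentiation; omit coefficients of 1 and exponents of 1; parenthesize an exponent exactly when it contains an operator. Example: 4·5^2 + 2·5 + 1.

4 —HB2→ 2^2 —bump→ 3^3 = 27 —(−1)→ 26
26 —HB3→ 2·3^2 + 2·3 + 2 —bump→ 2·4^2 + 2·4 + 2 = 42 —(−1)→ 41
41 —HB4→ 2·4^2 + 2·4 + 1 —bump→ 2·5^2 + 2·5 + 1 = 61 —(−1)→ 60
60 —HB5→ 2·5^2 + 2·5 —bump→ 2·6^2 + 2·6 = 84 —(−1)→ 83

2·5^2 + 2·5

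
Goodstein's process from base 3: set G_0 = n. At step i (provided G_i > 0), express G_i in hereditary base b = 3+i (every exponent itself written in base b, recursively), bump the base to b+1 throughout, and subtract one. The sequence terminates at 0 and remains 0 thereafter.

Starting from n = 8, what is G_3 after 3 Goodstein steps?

11

step 0: 8 = 2·3 + 2; sub 4 for 3: 2·4 + 2; = 10; G_1 = 10−1 = 9
step 1: 9 = 2·4 + 1; sub 5 for 4: 2·5 + 1; = 11; G_2 = 11−1 = 10
step 2: 10 = 2·5; sub 6 for 5: 2·6; = 12; G_3 = 12−1 = 11
step 3: 11 = 6 + 5; sub 7 for 6: 7 + 5; = 12; G_4 = 12−1 = 11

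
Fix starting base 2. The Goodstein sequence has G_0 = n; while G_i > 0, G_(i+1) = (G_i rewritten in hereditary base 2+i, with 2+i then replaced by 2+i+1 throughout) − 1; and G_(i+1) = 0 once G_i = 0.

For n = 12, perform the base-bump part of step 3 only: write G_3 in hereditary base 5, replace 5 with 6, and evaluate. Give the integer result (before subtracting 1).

280020

[0] 12 ≡ 2^(2 + 1) + 2^2 (base 2). Lift 3: 108. −1: 107.
[1] 107 ≡ 3^(3 + 1) + 2·3^2 + 2·3 + 2 (base 3). Lift 4: 1066. −1: 1065.
[2] 1065 ≡ 4^(4 + 1) + 2·4^2 + 2·4 + 1 (base 4). Lift 5: 15686. −1: 15685.
[3] 15685 ≡ 5^(5 + 1) + 2·5^2 + 2·5 (base 5). Lift 6: 280020. −1: 280019.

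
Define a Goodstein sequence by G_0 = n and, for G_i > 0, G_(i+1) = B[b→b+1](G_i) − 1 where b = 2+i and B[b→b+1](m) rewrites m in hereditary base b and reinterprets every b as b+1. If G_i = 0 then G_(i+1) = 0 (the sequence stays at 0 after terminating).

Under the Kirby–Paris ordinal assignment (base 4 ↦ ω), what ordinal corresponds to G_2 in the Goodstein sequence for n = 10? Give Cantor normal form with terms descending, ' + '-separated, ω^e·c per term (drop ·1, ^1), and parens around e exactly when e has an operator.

ω^(ω + 1) + 1

G_0 = 10. HB_2(10) = 2^(2 + 1) + 2. Bump = 84. G_1 = 83.
G_1 = 83. HB_3(83) = 3^(3 + 1) + 2. Bump = 1026. G_2 = 1025.
G_2 = 1025. HB_4(1025) = 4^(4 + 1) + 1. Bump = 15626. G_3 = 15625.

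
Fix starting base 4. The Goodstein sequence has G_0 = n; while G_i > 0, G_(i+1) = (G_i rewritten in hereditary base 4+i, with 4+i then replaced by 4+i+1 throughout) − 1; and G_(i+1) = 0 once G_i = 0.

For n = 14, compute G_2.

14 —HB4→ 3·4 + 2 —bump→ 3·5 + 2 = 17 —(−1)→ 16
16 —HB5→ 3·5 + 1 —bump→ 3·6 + 1 = 19 —(−1)→ 18
18 —HB6→ 3·6 —bump→ 3·7 = 21 —(−1)→ 20

18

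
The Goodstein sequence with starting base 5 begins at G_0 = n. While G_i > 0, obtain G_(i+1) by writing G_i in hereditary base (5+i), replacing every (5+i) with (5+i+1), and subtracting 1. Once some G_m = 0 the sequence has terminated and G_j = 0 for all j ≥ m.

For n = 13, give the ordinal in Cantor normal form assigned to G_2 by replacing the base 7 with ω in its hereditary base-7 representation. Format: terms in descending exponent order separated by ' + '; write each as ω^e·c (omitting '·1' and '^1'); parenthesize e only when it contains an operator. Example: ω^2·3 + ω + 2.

[0] 13 ≡ 2·5 + 3 (base 5). Lift 6: 15. −1: 14.
[1] 14 ≡ 2·6 + 2 (base 6). Lift 7: 16. −1: 15.

ω·2 + 1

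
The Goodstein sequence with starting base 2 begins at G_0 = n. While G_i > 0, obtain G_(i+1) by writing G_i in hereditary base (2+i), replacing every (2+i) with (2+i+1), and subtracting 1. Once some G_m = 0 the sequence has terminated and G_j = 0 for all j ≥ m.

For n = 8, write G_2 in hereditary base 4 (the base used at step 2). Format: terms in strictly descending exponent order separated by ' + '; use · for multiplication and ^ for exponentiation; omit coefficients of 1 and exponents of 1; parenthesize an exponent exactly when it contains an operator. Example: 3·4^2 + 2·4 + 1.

2·4^4 + 2·4^2 + 2·4 + 1

G_0=8  [base 2] 2^(2 + 1)  →[2↦3]→  3^(3 + 1) = 81  −1 ⇒ G_1=80
G_1=80  [base 3] 2·3^3 + 2·3^2 + 2·3 + 2  →[3↦4]→  2·4^4 + 2·4^2 + 2·4 + 2 = 554  −1 ⇒ G_2=553
G_2=553  [base 4] 2·4^4 + 2·4^2 + 2·4 + 1  →[4↦5]→  2·5^5 + 2·5^2 + 2·5 + 1 = 6311  −1 ⇒ G_3=6310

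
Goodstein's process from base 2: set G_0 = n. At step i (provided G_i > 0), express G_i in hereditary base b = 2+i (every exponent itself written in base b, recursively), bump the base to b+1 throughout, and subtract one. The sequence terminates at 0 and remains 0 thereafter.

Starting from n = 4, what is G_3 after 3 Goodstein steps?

60

[0] 4 ≡ 2^2 (base 2). Lift 3: 27. −1: 26.
[1] 26 ≡ 2·3^2 + 2·3 + 2 (base 3). Lift 4: 42. −1: 41.
[2] 41 ≡ 2·4^2 + 2·4 + 1 (base 4). Lift 5: 61. −1: 60.
[3] 60 ≡ 2·5^2 + 2·5 (base 5). Lift 6: 84. −1: 83.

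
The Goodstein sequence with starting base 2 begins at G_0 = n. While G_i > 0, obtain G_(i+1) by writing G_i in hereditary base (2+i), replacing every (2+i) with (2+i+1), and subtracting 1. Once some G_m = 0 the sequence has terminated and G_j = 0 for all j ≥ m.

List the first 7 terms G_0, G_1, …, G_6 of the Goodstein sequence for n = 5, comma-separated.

5, 27, 255, 467, 775, 1197, 1751

(0) 5|_2 = 2^2 + 1 ↦ 3^3 + 1|_3 = 28 ⇒ 27
(1) 27|_3 = 3^3 ↦ 4^4|_4 = 256 ⇒ 255
(2) 255|_4 = 3·4^3 + 3·4^2 + 3·4 + 3 ↦ 3·5^3 + 3·5^2 + 3·5 + 3|_5 = 468 ⇒ 467
(3) 467|_5 = 3·5^3 + 3·5^2 + 3·5 + 2 ↦ 3·6^3 + 3·6^2 + 3·6 + 2|_6 = 776 ⇒ 775
(4) 775|_6 = 3·6^3 + 3·6^2 + 3·6 + 1 ↦ 3·7^3 + 3·7^2 + 3·7 + 1|_7 = 1198 ⇒ 1197
(5) 1197|_7 = 3·7^3 + 3·7^2 + 3·7 ↦ 3·8^3 + 3·8^2 + 3·8|_8 = 1752 ⇒ 1751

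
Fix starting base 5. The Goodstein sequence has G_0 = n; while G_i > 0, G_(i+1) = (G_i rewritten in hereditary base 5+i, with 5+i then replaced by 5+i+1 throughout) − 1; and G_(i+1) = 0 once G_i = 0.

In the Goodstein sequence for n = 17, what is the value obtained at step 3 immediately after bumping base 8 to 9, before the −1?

G_0 = 17. HB_5(17) = 3·5 + 2. Bump = 20. G_1 = 19.
G_1 = 19. HB_6(19) = 3·6 + 1. Bump = 22. G_2 = 21.
G_2 = 21. HB_7(21) = 3·7. Bump = 24. G_3 = 23.
G_3 = 23. HB_8(23) = 2·8 + 7. Bump = 25. G_4 = 24.

25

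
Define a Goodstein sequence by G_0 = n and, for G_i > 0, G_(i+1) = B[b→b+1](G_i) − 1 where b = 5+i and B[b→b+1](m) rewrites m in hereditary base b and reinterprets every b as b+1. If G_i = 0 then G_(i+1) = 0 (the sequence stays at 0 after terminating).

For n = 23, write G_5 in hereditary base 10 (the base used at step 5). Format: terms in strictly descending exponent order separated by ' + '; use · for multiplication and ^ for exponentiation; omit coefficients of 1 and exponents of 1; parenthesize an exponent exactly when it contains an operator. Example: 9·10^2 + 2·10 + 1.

i=0: 23 = 4·5 + 3 (b=5); 5→6: 4·6 + 3 = 27; 27−1 = 26
i=1: 26 = 4·6 + 2 (b=6); 6→7: 4·7 + 2 = 30; 30−1 = 29
i=2: 29 = 4·7 + 1 (b=7); 7→8: 4·8 + 1 = 33; 33−1 = 32
i=3: 32 = 4·8 (b=8); 8→9: 4·9 = 36; 36−1 = 35
i=4: 35 = 3·9 + 8 (b=9); 9→10: 3·10 + 8 = 38; 38−1 = 37
i=5: 37 = 3·10 + 7 (b=10); 10→11: 3·11 + 7 = 40; 40−1 = 39

3·10 + 7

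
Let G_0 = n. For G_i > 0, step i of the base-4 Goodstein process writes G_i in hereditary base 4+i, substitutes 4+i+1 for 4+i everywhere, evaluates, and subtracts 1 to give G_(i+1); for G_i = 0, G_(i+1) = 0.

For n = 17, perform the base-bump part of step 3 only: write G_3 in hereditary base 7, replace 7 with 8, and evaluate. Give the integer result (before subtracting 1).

G_0 = 17. HB_4(17) = 4^2 + 1. Bump = 26. G_1 = 25.
G_1 = 25. HB_5(25) = 5^2. Bump = 36. G_2 = 35.
G_2 = 35. HB_6(35) = 5·6 + 5. Bump = 40. G_3 = 39.
G_3 = 39. HB_7(39) = 5·7 + 4. Bump = 44. G_4 = 43.

44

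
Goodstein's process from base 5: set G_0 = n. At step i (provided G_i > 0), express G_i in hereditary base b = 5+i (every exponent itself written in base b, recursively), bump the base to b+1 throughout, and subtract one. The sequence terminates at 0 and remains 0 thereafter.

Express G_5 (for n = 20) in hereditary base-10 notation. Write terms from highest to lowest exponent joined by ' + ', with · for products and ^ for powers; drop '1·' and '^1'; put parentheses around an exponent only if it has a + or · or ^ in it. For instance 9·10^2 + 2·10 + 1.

step 0: 20 = 4·5; sub 6 for 5: 4·6; = 24; G_1 = 24−1 = 23
step 1: 23 = 3·6 + 5; sub 7 for 6: 3·7 + 5; = 26; G_2 = 26−1 = 25
step 2: 25 = 3·7 + 4; sub 8 for 7: 3·8 + 4; = 28; G_3 = 28−1 = 27
step 3: 27 = 3·8 + 3; sub 9 for 8: 3·9 + 3; = 30; G_4 = 30−1 = 29
step 4: 29 = 3·9 + 2; sub 10 for 9: 3·10 + 2; = 32; G_5 = 32−1 = 31
step 5: 31 = 3·10 + 1; sub 11 for 10: 3·11 + 1; = 34; G_6 = 34−1 = 33

3·10 + 1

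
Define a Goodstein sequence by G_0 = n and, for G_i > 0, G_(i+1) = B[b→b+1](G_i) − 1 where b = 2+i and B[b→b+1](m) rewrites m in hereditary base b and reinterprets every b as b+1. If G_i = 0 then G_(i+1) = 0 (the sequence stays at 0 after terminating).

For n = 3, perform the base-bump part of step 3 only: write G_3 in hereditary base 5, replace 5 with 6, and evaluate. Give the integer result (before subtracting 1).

[0] 3 ≡ 2 + 1 (base 2). Lift 3: 4. −1: 3.
[1] 3 ≡ 3 (base 3). Lift 4: 4. −1: 3.
[2] 3 ≡ 3 (base 4). Lift 5: 3. −1: 2.
[3] 2 ≡ 2 (base 5). Lift 6: 2. −1: 1.

2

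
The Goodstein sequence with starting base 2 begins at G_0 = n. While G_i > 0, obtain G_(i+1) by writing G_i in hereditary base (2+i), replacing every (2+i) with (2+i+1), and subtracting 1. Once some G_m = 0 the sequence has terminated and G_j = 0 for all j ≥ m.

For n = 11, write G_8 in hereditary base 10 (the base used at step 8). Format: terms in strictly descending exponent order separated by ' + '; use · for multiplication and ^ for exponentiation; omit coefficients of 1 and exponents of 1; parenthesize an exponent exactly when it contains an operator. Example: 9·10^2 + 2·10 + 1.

G_0=11  [base 2] 2^(2 + 1) + 2 + 1  →[2↦3]→  3^(3 + 1) + 3 + 1 = 85  −1 ⇒ G_1=84
G_1=84  [base 3] 3^(3 + 1) + 3  →[3↦4]→  4^(4 + 1) + 4 = 1028  −1 ⇒ G_2=1027
G_2=1027  [base 4] 4^(4 + 1) + 3  →[4↦5]→  5^(5 + 1) + 3 = 15628  −1 ⇒ G_3=15627
G_3=15627  [base 5] 5^(5 + 1) + 2  →[5↦6]→  6^(6 + 1) + 2 = 279938  −1 ⇒ G_4=279937
G_4=279937  [base 6] 6^(6 + 1) + 1  →[6↦7]→  7^(7 + 1) + 1 = 5764802  −1 ⇒ G_5=5764801
G_5=5764801  [base 7] 7^(7 + 1)  →[7↦8]→  8^(8 + 1) = 134217728  −1 ⇒ G_6=134217727
G_6=134217727  [base 8] 7·8^8 + 7·8^7 + 7·8^6 + 7·8^5 + 7·8^4 + 7·8^3 + 7·8^2 + 7·8 + 7  →[8↦9]→  7·9^9 + 7·9^7 + 7·9^6 + 7·9^5 + 7·9^4 + 7·9^3 + 7·9^2 + 7·9 + 7 = 2749609303  −1 ⇒ G_7=2749609302
G_7=2749609302  [base 9] 7·9^9 + 7·9^7 + 7·9^6 + 7·9^5 + 7·9^4 + 7·9^3 + 7·9^2 + 7·9 + 6  →[9↦10]→  7·10^10 + 7·10^7 + 7·10^6 + 7·10^5 + 7·10^4 + 7·10^3 + 7·10^2 + 7·10 + 6 = 70077777776  −1 ⇒ G_8=70077777775

7·10^10 + 7·10^7 + 7·10^6 + 7·10^5 + 7·10^4 + 7·10^3 + 7·10^2 + 7·10 + 5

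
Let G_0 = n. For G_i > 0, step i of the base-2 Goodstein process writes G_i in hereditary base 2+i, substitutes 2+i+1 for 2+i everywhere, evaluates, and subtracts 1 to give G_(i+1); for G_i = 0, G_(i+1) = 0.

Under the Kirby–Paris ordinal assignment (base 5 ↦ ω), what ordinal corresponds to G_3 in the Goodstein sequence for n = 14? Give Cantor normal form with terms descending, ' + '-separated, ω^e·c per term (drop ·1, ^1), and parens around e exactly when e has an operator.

14 —HB2→ 2^(2 + 1) + 2^2 + 2 —bump→ 3^(3 + 1) + 3^3 + 3 = 111 —(−1)→ 110
110 —HB3→ 3^(3 + 1) + 3^3 + 2 —bump→ 4^(4 + 1) + 4^4 + 2 = 1282 —(−1)→ 1281
1281 —HB4→ 4^(4 + 1) + 4^4 + 1 —bump→ 5^(5 + 1) + 5^5 + 1 = 18751 —(−1)→ 18750
18750 —HB5→ 5^(5 + 1) + 5^5 —bump→ 6^(6 + 1) + 6^6 = 326592 —(−1)→ 326591

ω^(ω + 1) + ω^ω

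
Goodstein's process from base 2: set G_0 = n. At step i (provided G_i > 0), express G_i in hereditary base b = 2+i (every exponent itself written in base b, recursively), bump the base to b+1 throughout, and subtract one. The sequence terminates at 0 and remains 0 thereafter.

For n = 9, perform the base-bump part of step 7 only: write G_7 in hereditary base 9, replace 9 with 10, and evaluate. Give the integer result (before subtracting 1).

G_0=9  [base 2] 2^(2 + 1) + 1  →[2↦3]→  3^(3 + 1) + 1 = 82  −1 ⇒ G_1=81
G_1=81  [base 3] 3^(3 + 1)  →[3↦4]→  4^(4 + 1) = 1024  −1 ⇒ G_2=1023
G_2=1023  [base 4] 3·4^4 + 3·4^3 + 3·4^2 + 3·4 + 3  →[4↦5]→  3·5^5 + 3·5^3 + 3·5^2 + 3·5 + 3 = 9843  −1 ⇒ G_3=9842
G_3=9842  [base 5] 3·5^5 + 3·5^3 + 3·5^2 + 3·5 + 2  →[5↦6]→  3·6^6 + 3·6^3 + 3·6^2 + 3·6 + 2 = 140744  −1 ⇒ G_4=140743
G_4=140743  [base 6] 3·6^6 + 3·6^3 + 3·6^2 + 3·6 + 1  →[6↦7]→  3·7^7 + 3·7^3 + 3·7^2 + 3·7 + 1 = 2471827  −1 ⇒ G_5=2471826
G_5=2471826  [base 7] 3·7^7 + 3·7^3 + 3·7^2 + 3·7  →[7↦8]→  3·8^8 + 3·8^3 + 3·8^2 + 3·8 = 50333400  −1 ⇒ G_6=50333399
G_6=50333399  [base 8] 3·8^8 + 3·8^3 + 3·8^2 + 2·8 + 7  →[8↦9]→  3·9^9 + 3·9^3 + 3·9^2 + 2·9 + 7 = 1162263922  −1 ⇒ G_7=1162263921

30000003326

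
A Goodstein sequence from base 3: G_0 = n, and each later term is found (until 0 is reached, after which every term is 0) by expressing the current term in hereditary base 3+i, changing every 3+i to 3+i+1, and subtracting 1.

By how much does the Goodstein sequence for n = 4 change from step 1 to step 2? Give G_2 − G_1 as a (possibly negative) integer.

0

(0) 4|_3 = 3 + 1 ↦ 4 + 1|_4 = 5 ⇒ 4
(1) 4|_4 = 4 ↦ 5|_5 = 5 ⇒ 4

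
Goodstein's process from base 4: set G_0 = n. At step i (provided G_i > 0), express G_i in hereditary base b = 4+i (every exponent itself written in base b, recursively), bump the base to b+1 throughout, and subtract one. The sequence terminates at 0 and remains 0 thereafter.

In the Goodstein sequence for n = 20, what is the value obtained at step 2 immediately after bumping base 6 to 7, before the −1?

G_0=20  [base 4] 4^2 + 4  →[4↦5]→  5^2 + 5 = 30  −1 ⇒ G_1=29
G_1=29  [base 5] 5^2 + 4  →[5↦6]→  6^2 + 4 = 40  −1 ⇒ G_2=39
G_2=39  [base 6] 6^2 + 3  →[6↦7]→  7^2 + 3 = 52  −1 ⇒ G_3=51

52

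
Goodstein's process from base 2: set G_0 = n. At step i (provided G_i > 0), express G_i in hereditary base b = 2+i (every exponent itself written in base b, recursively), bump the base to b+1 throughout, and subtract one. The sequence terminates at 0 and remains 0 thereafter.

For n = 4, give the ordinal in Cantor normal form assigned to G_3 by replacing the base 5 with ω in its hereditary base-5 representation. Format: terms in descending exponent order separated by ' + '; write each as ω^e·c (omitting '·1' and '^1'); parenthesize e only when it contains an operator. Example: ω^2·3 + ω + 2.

ω^2·2 + ω·2

i=0: 4 = 2^2 (b=2); 2→3: 3^3 = 27; 27−1 = 26
i=1: 26 = 2·3^2 + 2·3 + 2 (b=3); 3→4: 2·4^2 + 2·4 + 2 = 42; 42−1 = 41
i=2: 41 = 2·4^2 + 2·4 + 1 (b=4); 4→5: 2·5^2 + 2·5 + 1 = 61; 61−1 = 60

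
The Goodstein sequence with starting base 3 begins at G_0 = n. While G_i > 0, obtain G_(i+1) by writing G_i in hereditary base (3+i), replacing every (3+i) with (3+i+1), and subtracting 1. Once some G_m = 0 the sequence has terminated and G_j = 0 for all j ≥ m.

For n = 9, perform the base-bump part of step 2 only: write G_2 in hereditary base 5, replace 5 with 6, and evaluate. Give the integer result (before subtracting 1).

20

G_0=9  [base 3] 3^2  →[3↦4]→  4^2 = 16  −1 ⇒ G_1=15
G_1=15  [base 4] 3·4 + 3  →[4↦5]→  3·5 + 3 = 18  −1 ⇒ G_2=17
G_2=17  [base 5] 3·5 + 2  →[5↦6]→  3·6 + 2 = 20  −1 ⇒ G_3=19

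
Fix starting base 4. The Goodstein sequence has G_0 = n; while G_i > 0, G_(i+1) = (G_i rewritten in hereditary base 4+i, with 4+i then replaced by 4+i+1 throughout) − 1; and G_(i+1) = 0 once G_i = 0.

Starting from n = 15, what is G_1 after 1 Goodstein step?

17

step 0: 15 = 3·4 + 3; sub 5 for 4: 3·5 + 3; = 18; G_1 = 18−1 = 17
step 1: 17 = 3·5 + 2; sub 6 for 5: 3·6 + 2; = 20; G_2 = 20−1 = 19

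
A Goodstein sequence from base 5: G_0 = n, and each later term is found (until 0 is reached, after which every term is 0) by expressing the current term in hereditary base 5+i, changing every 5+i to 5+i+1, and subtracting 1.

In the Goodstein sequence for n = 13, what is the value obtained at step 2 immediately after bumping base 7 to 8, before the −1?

17

(0) 13|_5 = 2·5 + 3 ↦ 2·6 + 3|_6 = 15 ⇒ 14
(1) 14|_6 = 2·6 + 2 ↦ 2·7 + 2|_7 = 16 ⇒ 15
(2) 15|_7 = 2·7 + 1 ↦ 2·8 + 1|_8 = 17 ⇒ 16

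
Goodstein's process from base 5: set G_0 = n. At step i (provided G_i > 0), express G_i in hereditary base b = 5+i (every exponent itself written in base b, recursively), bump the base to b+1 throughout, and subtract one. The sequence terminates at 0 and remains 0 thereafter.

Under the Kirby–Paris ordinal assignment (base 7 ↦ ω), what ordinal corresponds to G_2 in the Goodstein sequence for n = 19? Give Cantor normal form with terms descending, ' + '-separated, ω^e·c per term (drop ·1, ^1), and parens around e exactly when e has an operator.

G_0 = 19. HB_5(19) = 3·5 + 4. Bump = 22. G_1 = 21.
G_1 = 21. HB_6(21) = 3·6 + 3. Bump = 24. G_2 = 23.
G_2 = 23. HB_7(23) = 3·7 + 2. Bump = 26. G_3 = 25.

ω·3 + 2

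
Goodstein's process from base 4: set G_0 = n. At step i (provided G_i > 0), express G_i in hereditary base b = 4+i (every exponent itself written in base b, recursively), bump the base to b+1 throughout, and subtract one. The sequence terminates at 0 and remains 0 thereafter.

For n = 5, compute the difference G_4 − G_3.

G_0=5  [base 4] 4 + 1  →[4↦5]→  5 + 1 = 6  −1 ⇒ G_1=5
G_1=5  [base 5] 5  →[5↦6]→  6 = 6  −1 ⇒ G_2=5
G_2=5  [base 6] 5  →[6↦7]→  5 = 5  −1 ⇒ G_3=4
G_3=4  [base 7] 4  →[7↦8]→  4 = 4  −1 ⇒ G_4=3

-1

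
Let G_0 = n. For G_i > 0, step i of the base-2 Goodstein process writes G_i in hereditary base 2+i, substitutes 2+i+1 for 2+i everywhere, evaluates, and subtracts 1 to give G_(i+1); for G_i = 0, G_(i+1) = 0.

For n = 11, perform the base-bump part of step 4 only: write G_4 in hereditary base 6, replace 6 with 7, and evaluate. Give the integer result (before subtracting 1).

[0] 11 ≡ 2^(2 + 1) + 2 + 1 (base 2). Lift 3: 85. −1: 84.
[1] 84 ≡ 3^(3 + 1) + 3 (base 3). Lift 4: 1028. −1: 1027.
[2] 1027 ≡ 4^(4 + 1) + 3 (base 4). Lift 5: 15628. −1: 15627.
[3] 15627 ≡ 5^(5 + 1) + 2 (base 5). Lift 6: 279938. −1: 279937.
[4] 279937 ≡ 6^(6 + 1) + 1 (base 6). Lift 7: 5764802. −1: 5764801.

5764802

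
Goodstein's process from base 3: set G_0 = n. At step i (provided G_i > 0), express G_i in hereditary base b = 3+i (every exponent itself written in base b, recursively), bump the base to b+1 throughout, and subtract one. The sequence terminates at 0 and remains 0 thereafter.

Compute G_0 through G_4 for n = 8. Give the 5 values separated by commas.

8, 9, 10, 11, 11

step 0: 8 = 2·3 + 2; sub 4 for 3: 2·4 + 2; = 10; G_1 = 10−1 = 9
step 1: 9 = 2·4 + 1; sub 5 for 4: 2·5 + 1; = 11; G_2 = 11−1 = 10
step 2: 10 = 2·5; sub 6 for 5: 2·6; = 12; G_3 = 12−1 = 11
step 3: 11 = 6 + 5; sub 7 for 6: 7 + 5; = 12; G_4 = 12−1 = 11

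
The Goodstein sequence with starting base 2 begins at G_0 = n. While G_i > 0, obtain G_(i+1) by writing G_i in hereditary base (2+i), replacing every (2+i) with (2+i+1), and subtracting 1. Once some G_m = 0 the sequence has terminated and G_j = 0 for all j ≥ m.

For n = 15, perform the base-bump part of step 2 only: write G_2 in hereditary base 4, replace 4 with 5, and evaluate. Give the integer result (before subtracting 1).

i=0: 15 = 2^(2 + 1) + 2^2 + 2 + 1 (b=2); 2→3: 3^(3 + 1) + 3^3 + 3 + 1 = 112; 112−1 = 111
i=1: 111 = 3^(3 + 1) + 3^3 + 3 (b=3); 3→4: 4^(4 + 1) + 4^4 + 4 = 1284; 1284−1 = 1283

18753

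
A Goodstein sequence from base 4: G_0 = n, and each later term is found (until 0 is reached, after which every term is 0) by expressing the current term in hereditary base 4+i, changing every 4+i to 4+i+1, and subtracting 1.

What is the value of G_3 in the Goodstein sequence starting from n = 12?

16

[0] 12 ≡ 3·4 (base 4). Lift 5: 15. −1: 14.
[1] 14 ≡ 2·5 + 4 (base 5). Lift 6: 16. −1: 15.
[2] 15 ≡ 2·6 + 3 (base 6). Lift 7: 17. −1: 16.
[3] 16 ≡ 2·7 + 2 (base 7). Lift 8: 18. −1: 17.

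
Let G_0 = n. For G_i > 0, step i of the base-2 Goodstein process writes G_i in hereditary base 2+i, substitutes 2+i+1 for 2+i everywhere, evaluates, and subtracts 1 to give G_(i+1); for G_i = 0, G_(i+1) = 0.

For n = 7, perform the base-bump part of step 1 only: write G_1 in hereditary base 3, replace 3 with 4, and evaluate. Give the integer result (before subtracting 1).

260

(0) 7|_2 = 2^2 + 2 + 1 ↦ 3^3 + 3 + 1|_3 = 31 ⇒ 30
(1) 30|_3 = 3^3 + 3 ↦ 4^4 + 4|_4 = 260 ⇒ 259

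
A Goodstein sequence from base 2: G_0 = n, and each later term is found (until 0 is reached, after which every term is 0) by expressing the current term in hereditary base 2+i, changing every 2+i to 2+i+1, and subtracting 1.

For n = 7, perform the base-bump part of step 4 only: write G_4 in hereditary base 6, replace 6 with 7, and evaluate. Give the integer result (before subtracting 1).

[0] 7 ≡ 2^2 + 2 + 1 (base 2). Lift 3: 31. −1: 30.
[1] 30 ≡ 3^3 + 3 (base 3). Lift 4: 260. −1: 259.
[2] 259 ≡ 4^4 + 3 (base 4). Lift 5: 3128. −1: 3127.
[3] 3127 ≡ 5^5 + 2 (base 5). Lift 6: 46658. −1: 46657.
[4] 46657 ≡ 6^6 + 1 (base 6). Lift 7: 823544. −1: 823543.

823544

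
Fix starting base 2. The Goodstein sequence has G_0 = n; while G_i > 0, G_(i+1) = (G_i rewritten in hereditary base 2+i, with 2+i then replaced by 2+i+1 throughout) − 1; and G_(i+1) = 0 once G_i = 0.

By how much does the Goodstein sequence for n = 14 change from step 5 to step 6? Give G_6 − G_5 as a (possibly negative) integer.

G_0 = 14. HB_2(14) = 2^(2 + 1) + 2^2 + 2. Bump = 111. G_1 = 110.
G_1 = 110. HB_3(110) = 3^(3 + 1) + 3^3 + 2. Bump = 1282. G_2 = 1281.
G_2 = 1281. HB_4(1281) = 4^(4 + 1) + 4^4 + 1. Bump = 18751. G_3 = 18750.
G_3 = 18750. HB_5(18750) = 5^(5 + 1) + 5^5. Bump = 326592. G_4 = 326591.
G_4 = 326591. HB_6(326591) = 6^(6 + 1) + 5·6^5 + 5·6^4 + 5·6^3 + 5·6^2 + 5·6 + 5. Bump = 5862841. G_5 = 5862840.
G_5 = 5862840. HB_7(5862840) = 7^(7 + 1) + 5·7^5 + 5·7^4 + 5·7^3 + 5·7^2 + 5·7 + 4. Bump = 134404972. G_6 = 134404971.

128542131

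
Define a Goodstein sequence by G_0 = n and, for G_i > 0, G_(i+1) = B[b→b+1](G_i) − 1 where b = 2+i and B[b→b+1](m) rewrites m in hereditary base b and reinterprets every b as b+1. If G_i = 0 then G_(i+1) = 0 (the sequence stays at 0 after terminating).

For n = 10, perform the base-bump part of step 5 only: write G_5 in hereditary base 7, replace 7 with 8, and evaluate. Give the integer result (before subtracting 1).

step 0: 10 = 2^(2 + 1) + 2; sub 3 for 2: 3^(3 + 1) + 3; = 84; G_1 = 84−1 = 83
step 1: 83 = 3^(3 + 1) + 2; sub 4 for 3: 4^(4 + 1) + 2; = 1026; G_2 = 1026−1 = 1025
step 2: 1025 = 4^(4 + 1) + 1; sub 5 for 4: 5^(5 + 1) + 1; = 15626; G_3 = 15626−1 = 15625
step 3: 15625 = 5^(5 + 1); sub 6 for 5: 6^(6 + 1); = 279936; G_4 = 279936−1 = 279935
step 4: 279935 = 5·6^6 + 5·6^5 + 5·6^4 + 5·6^3 + 5·6^2 + 5·6 + 5; sub 7 for 6: 5·7^7 + 5·7^5 + 5·7^4 + 5·7^3 + 5·7^2 + 5·7 + 5; = 4215755; G_5 = 4215755−1 = 4215754
step 5: 4215754 = 5·7^7 + 5·7^5 + 5·7^4 + 5·7^3 + 5·7^2 + 5·7 + 4; sub 8 for 7: 5·8^8 + 5·8^5 + 5·8^4 + 5·8^3 + 5·8^2 + 5·8 + 4; = 84073324; G_6 = 84073324−1 = 84073323

84073324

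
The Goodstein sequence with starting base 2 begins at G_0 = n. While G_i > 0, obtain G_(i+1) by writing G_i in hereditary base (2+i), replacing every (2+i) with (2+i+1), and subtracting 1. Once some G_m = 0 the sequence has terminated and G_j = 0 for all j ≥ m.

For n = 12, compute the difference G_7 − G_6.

step 0: 12 = 2^(2 + 1) + 2^2; sub 3 for 2: 3^(3 + 1) + 3^3; = 108; G_1 = 108−1 = 107
step 1: 107 = 3^(3 + 1) + 2·3^2 + 2·3 + 2; sub 4 for 3: 4^(4 + 1) + 2·4^2 + 2·4 + 2; = 1066; G_2 = 1066−1 = 1065
step 2: 1065 = 4^(4 + 1) + 2·4^2 + 2·4 + 1; sub 5 for 4: 5^(5 + 1) + 2·5^2 + 2·5 + 1; = 15686; G_3 = 15686−1 = 15685
step 3: 15685 = 5^(5 + 1) + 2·5^2 + 2·5; sub 6 for 5: 6^(6 + 1) + 2·6^2 + 2·6; = 280020; G_4 = 280020−1 = 280019
step 4: 280019 = 6^(6 + 1) + 2·6^2 + 6 + 5; sub 7 for 6: 7^(7 + 1) + 2·7^2 + 7 + 5; = 5764911; G_5 = 5764911−1 = 5764910
step 5: 5764910 = 7^(7 + 1) + 2·7^2 + 7 + 4; sub 8 for 7: 8^(8 + 1) + 2·8^2 + 8 + 4; = 134217868; G_6 = 134217868−1 = 134217867
step 6: 134217867 = 8^(8 + 1) + 2·8^2 + 8 + 3; sub 9 for 8: 9^(9 + 1) + 2·9^2 + 9 + 3; = 3486784575; G_7 = 3486784575−1 = 3486784574

3352566707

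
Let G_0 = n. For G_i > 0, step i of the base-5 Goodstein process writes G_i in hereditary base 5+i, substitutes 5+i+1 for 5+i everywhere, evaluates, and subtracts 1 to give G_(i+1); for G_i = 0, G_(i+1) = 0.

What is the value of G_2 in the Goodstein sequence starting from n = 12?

(0) 12|_5 = 2·5 + 2 ↦ 2·6 + 2|_6 = 14 ⇒ 13
(1) 13|_6 = 2·6 + 1 ↦ 2·7 + 1|_7 = 15 ⇒ 14
(2) 14|_7 = 2·7 ↦ 2·8|_8 = 16 ⇒ 15

14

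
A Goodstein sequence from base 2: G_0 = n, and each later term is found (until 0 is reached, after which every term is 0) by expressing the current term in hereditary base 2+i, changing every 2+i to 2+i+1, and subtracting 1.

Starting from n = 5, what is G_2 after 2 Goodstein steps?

step 0: 5 = 2^2 + 1; sub 3 for 2: 3^3 + 1; = 28; G_1 = 28−1 = 27
step 1: 27 = 3^3; sub 4 for 3: 4^4; = 256; G_2 = 256−1 = 255
step 2: 255 = 3·4^3 + 3·4^2 + 3·4 + 3; sub 5 for 4: 3·5^3 + 3·5^2 + 3·5 + 3; = 468; G_3 = 468−1 = 467

255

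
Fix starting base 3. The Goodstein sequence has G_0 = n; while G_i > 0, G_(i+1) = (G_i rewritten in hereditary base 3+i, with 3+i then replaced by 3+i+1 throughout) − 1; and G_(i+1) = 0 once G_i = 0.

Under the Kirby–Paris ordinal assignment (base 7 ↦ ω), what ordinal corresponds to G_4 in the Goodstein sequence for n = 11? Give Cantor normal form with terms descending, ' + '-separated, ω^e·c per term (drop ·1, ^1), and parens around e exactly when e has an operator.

i=0: 11 = 3^2 + 2 (b=3); 3→4: 4^2 + 2 = 18; 18−1 = 17
i=1: 17 = 4^2 + 1 (b=4); 4→5: 5^2 + 1 = 26; 26−1 = 25
i=2: 25 = 5^2 (b=5); 5→6: 6^2 = 36; 36−1 = 35
i=3: 35 = 5·6 + 5 (b=6); 6→7: 5·7 + 5 = 40; 40−1 = 39
i=4: 39 = 5·7 + 4 (b=7); 7→8: 5·8 + 4 = 44; 44−1 = 43

ω·5 + 4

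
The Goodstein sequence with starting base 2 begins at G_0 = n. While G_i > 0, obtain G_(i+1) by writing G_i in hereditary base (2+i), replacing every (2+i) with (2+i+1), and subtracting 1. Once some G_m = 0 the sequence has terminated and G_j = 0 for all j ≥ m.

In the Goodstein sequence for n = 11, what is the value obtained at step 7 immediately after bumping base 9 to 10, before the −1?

step 0: 11 = 2^(2 + 1) + 2 + 1; sub 3 for 2: 3^(3 + 1) + 3 + 1; = 85; G_1 = 85−1 = 84
step 1: 84 = 3^(3 + 1) + 3; sub 4 for 3: 4^(4 + 1) + 4; = 1028; G_2 = 1028−1 = 1027
step 2: 1027 = 4^(4 + 1) + 3; sub 5 for 4: 5^(5 + 1) + 3; = 15628; G_3 = 15628−1 = 15627
step 3: 15627 = 5^(5 + 1) + 2; sub 6 for 5: 6^(6 + 1) + 2; = 279938; G_4 = 279938−1 = 279937
step 4: 279937 = 6^(6 + 1) + 1; sub 7 for 6: 7^(7 + 1) + 1; = 5764802; G_5 = 5764802−1 = 5764801
step 5: 5764801 = 7^(7 + 1); sub 8 for 7: 8^(8 + 1); = 134217728; G_6 = 134217728−1 = 134217727
step 6: 134217727 = 7·8^8 + 7·8^7 + 7·8^6 + 7·8^5 + 7·8^4 + 7·8^3 + 7·8^2 + 7·8 + 7; sub 9 for 8: 7·9^9 + 7·9^7 + 7·9^6 + 7·9^5 + 7·9^4 + 7·9^3 + 7·9^2 + 7·9 + 7; = 2749609303; G_7 = 2749609303−1 = 2749609302

70077777776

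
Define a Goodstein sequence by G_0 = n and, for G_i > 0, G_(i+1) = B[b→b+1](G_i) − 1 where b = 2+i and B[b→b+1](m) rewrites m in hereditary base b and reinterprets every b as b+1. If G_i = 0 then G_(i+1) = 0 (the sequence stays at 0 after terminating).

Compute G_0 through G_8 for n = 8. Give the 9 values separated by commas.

8 —HB2→ 2^(2 + 1) —bump→ 3^(3 + 1) = 81 —(−1)→ 80
80 —HB3→ 2·3^3 + 2·3^2 + 2·3 + 2 —bump→ 2·4^4 + 2·4^2 + 2·4 + 2 = 554 —(−1)→ 553
553 —HB4→ 2·4^4 + 2·4^2 + 2·4 + 1 —bump→ 2·5^5 + 2·5^2 + 2·5 + 1 = 6311 —(−1)→ 6310
6310 —HB5→ 2·5^5 + 2·5^2 + 2·5 —bump→ 2·6^6 + 2·6^2 + 2·6 = 93396 —(−1)→ 93395
93395 —HB6→ 2·6^6 + 2·6^2 + 6 + 5 —bump→ 2·7^7 + 2·7^2 + 7 + 5 = 1647196 —(−1)→ 1647195
1647195 —HB7→ 2·7^7 + 2·7^2 + 7 + 4 —bump→ 2·8^8 + 2·8^2 + 8 + 4 = 33554572 —(−1)→ 33554571
33554571 —HB8→ 2·8^8 + 2·8^2 + 8 + 3 —bump→ 2·9^9 + 2·9^2 + 9 + 3 = 774841152 —(−1)→ 774841151
774841151 —HB9→ 2·9^9 + 2·9^2 + 9 + 2 —bump→ 2·10^10 + 2·10^2 + 10 + 2 = 20000000212 —(−1)→ 20000000211

8, 80, 553, 6310, 93395, 1647195, 33554571, 774841151, 20000000211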